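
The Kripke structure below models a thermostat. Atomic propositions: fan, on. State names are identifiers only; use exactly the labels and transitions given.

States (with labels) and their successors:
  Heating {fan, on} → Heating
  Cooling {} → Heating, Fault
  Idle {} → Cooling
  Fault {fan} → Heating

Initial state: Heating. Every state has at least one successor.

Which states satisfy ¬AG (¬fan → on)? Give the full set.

States satisfying ¬fan → on: {Heating, Fault}.
States satisfying AG (¬fan → on): {Heating, Fault}.
States satisfying ¬AG (¬fan → on): {Cooling, Idle}.

{Cooling, Idle}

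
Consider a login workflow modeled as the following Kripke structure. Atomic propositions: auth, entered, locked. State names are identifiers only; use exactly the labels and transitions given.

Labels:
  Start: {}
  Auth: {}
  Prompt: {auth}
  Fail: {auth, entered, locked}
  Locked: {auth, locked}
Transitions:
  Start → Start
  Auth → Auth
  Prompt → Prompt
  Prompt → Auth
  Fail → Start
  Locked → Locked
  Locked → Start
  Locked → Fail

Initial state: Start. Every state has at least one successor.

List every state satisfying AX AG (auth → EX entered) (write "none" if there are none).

{Start, Auth, Fail}

States satisfying AG (auth → EX entered): {Start, Auth}.
States satisfying AX AG (auth → EX entered): {Start, Auth, Fail}.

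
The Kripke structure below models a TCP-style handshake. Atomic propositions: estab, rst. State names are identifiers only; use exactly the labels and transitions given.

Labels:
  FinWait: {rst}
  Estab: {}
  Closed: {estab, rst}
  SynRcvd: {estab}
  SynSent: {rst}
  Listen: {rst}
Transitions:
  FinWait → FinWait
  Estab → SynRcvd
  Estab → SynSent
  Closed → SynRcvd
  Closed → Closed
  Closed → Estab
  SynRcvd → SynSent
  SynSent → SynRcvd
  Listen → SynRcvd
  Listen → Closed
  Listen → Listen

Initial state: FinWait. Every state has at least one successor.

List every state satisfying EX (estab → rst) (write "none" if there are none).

States satisfying estab → rst: {FinWait, Estab, Closed, SynSent, Listen}.
States satisfying EX (estab → rst): {FinWait, Estab, Closed, SynRcvd, Listen}.

{FinWait, Estab, Closed, SynRcvd, Listen}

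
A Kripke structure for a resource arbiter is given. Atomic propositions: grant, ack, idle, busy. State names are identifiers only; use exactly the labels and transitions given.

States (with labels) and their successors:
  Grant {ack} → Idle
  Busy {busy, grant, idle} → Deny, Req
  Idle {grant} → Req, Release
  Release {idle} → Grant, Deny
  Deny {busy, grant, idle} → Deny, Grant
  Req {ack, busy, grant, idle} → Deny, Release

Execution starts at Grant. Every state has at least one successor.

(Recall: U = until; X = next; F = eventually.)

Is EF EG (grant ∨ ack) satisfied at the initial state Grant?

States satisfying EG (grant ∨ ack): {Grant, Busy, Idle, Deny, Req}.
States satisfying EF EG (grant ∨ ack): {Grant, Busy, Idle, Release, Deny, Req}.
Some path from Grant reaches a state where EG (grant ∨ ack) holds.
Grant ∈ Sat(EF EG (grant ∨ ack)).

Yes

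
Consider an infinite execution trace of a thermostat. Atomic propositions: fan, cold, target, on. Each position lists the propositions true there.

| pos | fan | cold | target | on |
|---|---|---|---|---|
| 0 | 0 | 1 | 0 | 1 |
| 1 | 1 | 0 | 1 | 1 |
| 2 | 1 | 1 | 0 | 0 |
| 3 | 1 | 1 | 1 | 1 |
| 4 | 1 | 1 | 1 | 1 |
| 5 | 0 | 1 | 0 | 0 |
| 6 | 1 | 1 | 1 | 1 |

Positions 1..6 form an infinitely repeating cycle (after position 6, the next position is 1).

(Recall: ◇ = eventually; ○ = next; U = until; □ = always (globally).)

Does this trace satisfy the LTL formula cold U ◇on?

Walking from position 0: ◇on first holds at position 0, and cold holds at every earlier position along the way, so cold U ◇on holds.

Holds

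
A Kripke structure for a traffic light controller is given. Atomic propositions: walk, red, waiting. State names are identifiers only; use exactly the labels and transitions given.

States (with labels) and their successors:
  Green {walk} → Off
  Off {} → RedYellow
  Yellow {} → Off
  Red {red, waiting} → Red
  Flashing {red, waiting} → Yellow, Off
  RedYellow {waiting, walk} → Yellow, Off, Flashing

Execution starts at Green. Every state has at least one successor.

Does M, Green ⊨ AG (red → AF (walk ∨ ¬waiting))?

States satisfying red → AF (walk ∨ ¬waiting): {Green, Off, Yellow, Flashing, RedYellow}.
States satisfying AG (red → AF (walk ∨ ¬waiting)): {Green, Off, Yellow, Flashing, RedYellow}.
Every state reachable from Green satisfies red → AF (walk ∨ ¬waiting).
Green ∈ Sat(AG (red → AF (walk ∨ ¬waiting))).

Satisfied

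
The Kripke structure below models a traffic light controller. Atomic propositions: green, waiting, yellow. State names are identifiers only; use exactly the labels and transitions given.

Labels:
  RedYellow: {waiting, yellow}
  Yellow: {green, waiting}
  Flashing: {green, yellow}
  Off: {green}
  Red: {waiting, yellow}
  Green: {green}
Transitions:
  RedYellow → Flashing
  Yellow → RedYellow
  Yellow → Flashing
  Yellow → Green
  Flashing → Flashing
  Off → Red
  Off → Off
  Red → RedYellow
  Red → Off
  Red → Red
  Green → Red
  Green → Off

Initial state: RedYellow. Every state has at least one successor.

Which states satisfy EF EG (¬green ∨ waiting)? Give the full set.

States satisfying EG (¬green ∨ waiting): {Red}.
States satisfying EF EG (¬green ∨ waiting): {Yellow, Off, Red, Green}.

{Yellow, Off, Red, Green}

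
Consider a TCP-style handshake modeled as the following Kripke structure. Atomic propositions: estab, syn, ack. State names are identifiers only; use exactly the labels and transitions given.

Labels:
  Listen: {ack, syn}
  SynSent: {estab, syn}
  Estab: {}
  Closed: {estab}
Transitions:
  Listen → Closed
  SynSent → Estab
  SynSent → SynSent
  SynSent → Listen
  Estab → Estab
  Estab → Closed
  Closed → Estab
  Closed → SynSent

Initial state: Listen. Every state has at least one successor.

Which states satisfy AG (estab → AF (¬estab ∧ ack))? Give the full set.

none

States satisfying estab → AF (¬estab ∧ ack): {Listen, Estab}.
States satisfying AG (estab → AF (¬estab ∧ ack)): ∅.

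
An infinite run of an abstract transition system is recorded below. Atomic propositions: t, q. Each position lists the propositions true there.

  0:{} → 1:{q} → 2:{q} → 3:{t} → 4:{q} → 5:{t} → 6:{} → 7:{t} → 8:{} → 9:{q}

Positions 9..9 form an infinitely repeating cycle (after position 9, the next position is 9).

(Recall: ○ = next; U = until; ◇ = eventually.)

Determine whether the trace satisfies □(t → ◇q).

t → ◇q holds at every position 0..9, and those are all positions ever visited, so □(t → ◇q) holds.
Positions where t holds: 3, 5, 7.
Check ◇q at each: 3→ok, 5→ok, 7→ok.

Satisfied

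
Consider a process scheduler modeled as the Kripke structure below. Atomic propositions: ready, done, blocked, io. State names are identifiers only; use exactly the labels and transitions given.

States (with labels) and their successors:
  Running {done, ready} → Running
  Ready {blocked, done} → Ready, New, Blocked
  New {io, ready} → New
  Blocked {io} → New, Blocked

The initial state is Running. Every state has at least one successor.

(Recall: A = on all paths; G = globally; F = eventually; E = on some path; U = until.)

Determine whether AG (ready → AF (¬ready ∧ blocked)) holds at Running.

No

States satisfying ready → AF (¬ready ∧ blocked): {Ready, Blocked}.
States satisfying AG (ready → AF (¬ready ∧ blocked)): ∅.
Running is reachable from Running and violates ready → AF (¬ready ∧ blocked), so AG fails at Running.
Running ∉ Sat(AG (ready → AF (¬ready ∧ blocked))).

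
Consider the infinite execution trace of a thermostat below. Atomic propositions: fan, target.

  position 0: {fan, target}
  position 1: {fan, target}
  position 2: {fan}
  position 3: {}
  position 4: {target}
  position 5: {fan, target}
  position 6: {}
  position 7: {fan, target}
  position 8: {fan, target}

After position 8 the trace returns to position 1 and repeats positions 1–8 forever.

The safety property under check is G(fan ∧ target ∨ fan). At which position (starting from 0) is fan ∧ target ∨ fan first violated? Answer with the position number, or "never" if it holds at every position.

3

Check fan ∧ target ∨ fan at each position in order: 0 ✓, 1 ✓, 2 ✓.
At position 3 the labels are {}, so fan ∧ target ∨ fan is false there. This is the first violation.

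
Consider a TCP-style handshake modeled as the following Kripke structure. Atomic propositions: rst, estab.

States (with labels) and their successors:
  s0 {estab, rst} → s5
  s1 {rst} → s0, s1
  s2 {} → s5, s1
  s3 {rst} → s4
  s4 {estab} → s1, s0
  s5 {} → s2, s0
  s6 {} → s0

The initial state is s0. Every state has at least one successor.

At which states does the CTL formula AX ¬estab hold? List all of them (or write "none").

States satisfying ¬estab: {s1, s2, s3, s5, s6}.
States satisfying AX ¬estab: {s0, s2}.

{s0, s2}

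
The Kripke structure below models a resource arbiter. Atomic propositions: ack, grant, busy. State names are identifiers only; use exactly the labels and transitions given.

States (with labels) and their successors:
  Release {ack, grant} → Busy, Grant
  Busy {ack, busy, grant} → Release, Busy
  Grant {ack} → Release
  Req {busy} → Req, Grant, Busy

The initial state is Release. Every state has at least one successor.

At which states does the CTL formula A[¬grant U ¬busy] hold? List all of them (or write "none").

{Release, Grant}

States satisfying ¬grant: {Grant, Req}.
States satisfying ¬busy: {Release, Grant}.
States satisfying A[¬grant U ¬busy]: {Release, Grant}.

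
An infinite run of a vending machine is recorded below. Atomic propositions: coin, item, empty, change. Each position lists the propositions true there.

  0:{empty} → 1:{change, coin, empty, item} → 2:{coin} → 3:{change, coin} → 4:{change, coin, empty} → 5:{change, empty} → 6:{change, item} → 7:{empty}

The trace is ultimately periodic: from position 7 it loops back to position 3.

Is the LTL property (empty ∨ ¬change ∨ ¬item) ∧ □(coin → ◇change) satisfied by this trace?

coin → ◇change holds at every position 0..7, and those are all positions ever visited, so □(coin → ◇change) holds.
Positions where coin holds: 1, 2, 3, 4.
Check ◇change at each: 1→ok, 2→ok, 3→ok, 4→ok.
At position 0: empty ∨ ¬change ∨ ¬item is true; □(coin → ◇change) is true; so (empty ∨ ¬change ∨ ¬item) ∧ □(coin → ◇change) is true.

Holds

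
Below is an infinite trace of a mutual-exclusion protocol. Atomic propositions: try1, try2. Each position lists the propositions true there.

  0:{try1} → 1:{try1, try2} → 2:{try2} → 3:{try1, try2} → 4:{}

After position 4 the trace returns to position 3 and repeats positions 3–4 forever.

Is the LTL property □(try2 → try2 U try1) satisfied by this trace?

try2 → try2 U try1 holds at every position 0..4, and those are all positions ever visited, so □(try2 → try2 U try1) holds.
Positions where try2 holds: 1, 2, 3.
Check try2 U try1 at each: 1→ok, 2→ok, 3→ok.

Holds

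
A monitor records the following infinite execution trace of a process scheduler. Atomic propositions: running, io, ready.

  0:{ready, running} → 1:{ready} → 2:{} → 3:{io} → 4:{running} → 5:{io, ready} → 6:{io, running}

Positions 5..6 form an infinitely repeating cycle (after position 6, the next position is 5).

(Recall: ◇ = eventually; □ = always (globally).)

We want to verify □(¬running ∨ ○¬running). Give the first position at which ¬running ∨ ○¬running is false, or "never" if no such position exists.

¬running ∨ ○¬running holds at every position 0..6, and those are all the positions the trace ever visits, so the invariant □(¬running ∨ ○¬running) is never violated.

never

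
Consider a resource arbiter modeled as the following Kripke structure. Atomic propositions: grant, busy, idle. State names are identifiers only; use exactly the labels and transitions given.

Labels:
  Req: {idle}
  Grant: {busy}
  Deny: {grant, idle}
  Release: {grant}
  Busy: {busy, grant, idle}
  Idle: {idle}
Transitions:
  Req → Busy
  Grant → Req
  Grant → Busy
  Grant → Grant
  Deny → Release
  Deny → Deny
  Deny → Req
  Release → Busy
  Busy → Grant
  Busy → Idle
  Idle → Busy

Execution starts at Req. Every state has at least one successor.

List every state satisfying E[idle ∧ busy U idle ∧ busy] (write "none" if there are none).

States satisfying idle ∧ busy: {Busy}.
States satisfying E[idle ∧ busy U idle ∧ busy]: {Busy}.

{Busy}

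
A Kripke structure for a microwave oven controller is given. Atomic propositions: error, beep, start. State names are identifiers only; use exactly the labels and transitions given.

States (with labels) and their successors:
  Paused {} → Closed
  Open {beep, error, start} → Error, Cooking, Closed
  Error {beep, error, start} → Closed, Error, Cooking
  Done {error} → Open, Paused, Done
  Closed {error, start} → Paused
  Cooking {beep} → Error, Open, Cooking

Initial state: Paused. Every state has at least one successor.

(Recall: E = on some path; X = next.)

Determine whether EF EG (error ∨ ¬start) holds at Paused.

States satisfying EG (error ∨ ¬start): {Paused, Open, Error, Done, Closed, Cooking}.
States satisfying EF EG (error ∨ ¬start): {Paused, Open, Error, Done, Closed, Cooking}.
Some path from Paused reaches a state where EG (error ∨ ¬start) holds.
Paused ∈ Sat(EF EG (error ∨ ¬start)).

Satisfied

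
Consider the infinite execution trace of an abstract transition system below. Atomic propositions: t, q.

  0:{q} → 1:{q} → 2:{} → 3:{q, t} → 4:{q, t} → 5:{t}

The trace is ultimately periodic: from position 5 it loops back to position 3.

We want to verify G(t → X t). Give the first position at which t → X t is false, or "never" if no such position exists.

never

t → X t holds at every position 0..5, and those are all the positions the trace ever visits, so the invariant G(t → X t) is never violated.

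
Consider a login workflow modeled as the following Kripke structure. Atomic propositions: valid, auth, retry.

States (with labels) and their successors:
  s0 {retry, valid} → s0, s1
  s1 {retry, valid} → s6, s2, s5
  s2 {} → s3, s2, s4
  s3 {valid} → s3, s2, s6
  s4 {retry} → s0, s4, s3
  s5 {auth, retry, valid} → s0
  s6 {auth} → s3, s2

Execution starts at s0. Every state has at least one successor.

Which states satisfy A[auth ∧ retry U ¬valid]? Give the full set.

States satisfying auth ∧ retry: {s5}.
States satisfying ¬valid: {s2, s4, s6}.
States satisfying A[auth ∧ retry U ¬valid]: {s2, s4, s6}.

{s2, s4, s6}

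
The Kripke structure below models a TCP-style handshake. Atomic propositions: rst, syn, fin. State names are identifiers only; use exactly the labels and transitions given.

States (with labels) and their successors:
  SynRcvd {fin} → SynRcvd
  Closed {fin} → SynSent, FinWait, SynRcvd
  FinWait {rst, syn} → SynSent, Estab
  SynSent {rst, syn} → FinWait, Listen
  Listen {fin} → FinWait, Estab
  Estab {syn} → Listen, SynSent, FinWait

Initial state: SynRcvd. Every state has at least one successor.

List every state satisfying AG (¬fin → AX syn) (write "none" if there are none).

{SynRcvd}

States satisfying ¬fin → AX syn: {SynRcvd, Closed, FinWait, Listen}.
States satisfying AG (¬fin → AX syn): {SynRcvd}.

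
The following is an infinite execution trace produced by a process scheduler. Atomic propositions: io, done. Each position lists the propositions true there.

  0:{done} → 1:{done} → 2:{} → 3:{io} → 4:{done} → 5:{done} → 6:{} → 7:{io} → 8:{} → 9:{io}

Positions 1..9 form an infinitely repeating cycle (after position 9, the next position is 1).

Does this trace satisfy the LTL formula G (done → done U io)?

No

done → done U io must hold at every position from 0 onward. It fails at position 0, so G (done → done U io) is false.
Positions where done holds: 0, 1, 4, 5.
Check done U io at each: 0→fails, 1→fails, 4→fails, 5→fails.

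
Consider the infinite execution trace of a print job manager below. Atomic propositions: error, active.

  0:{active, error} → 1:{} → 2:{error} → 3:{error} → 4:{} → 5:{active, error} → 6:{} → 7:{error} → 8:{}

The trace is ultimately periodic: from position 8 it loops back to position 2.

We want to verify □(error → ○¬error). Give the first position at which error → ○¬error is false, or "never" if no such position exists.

2

Check error → ○¬error at each position in order: 0 ✓, 1 ✓.
At position 2 the labels are {error} and the next position 3 has {error}, so error → ○¬error is false there. This is the first violation.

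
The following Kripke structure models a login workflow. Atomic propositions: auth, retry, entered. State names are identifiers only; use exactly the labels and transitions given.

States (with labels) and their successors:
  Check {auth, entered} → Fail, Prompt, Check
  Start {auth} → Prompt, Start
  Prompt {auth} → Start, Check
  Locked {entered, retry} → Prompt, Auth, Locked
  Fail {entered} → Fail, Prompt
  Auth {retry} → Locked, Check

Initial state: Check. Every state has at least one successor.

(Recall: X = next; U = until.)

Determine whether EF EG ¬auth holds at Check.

States satisfying EG ¬auth: {Locked, Fail, Auth}.
States satisfying EF EG ¬auth: {Check, Start, Prompt, Locked, Fail, Auth}.
Some path from Check reaches a state where EG ¬auth holds.
Check ∈ Sat(EF EG ¬auth).

Satisfied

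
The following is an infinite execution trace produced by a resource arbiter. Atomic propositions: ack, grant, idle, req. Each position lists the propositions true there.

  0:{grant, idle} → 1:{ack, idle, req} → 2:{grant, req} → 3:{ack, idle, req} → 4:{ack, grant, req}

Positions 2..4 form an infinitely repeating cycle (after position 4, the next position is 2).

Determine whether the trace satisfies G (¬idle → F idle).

¬idle → F idle holds at every position 0..4, and those are all positions ever visited, so G (¬idle → F idle) holds.
Positions where ¬idle holds: 2, 4.
Check F idle at each: 2→ok, 4→ok.

Yes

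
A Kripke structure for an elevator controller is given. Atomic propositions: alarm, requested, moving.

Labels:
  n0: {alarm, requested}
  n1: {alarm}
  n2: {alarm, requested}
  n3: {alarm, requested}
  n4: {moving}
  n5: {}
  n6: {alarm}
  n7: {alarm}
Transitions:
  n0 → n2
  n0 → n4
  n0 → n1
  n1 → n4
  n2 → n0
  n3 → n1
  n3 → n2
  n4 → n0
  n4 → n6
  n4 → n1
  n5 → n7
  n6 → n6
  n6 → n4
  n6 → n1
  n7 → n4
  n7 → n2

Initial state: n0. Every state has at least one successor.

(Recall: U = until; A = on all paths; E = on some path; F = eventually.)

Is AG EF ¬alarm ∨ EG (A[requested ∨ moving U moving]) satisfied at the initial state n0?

States satisfying EF ¬alarm: {n0, n1, n2, n3, n4, n5, n6, n7}.
States satisfying AG EF ¬alarm: {n0, n1, n2, n3, n4, n5, n6, n7}.
States satisfying A[requested ∨ moving U moving]: {n4}.
States satisfying EG (A[requested ∨ moving U moving]): ∅.
States satisfying AG EF ¬alarm ∨ EG (A[requested ∨ moving U moving]): {n0, n1, n2, n3, n4, n5, n6, n7}.
n0 ∈ Sat(AG EF ¬alarm ∨ EG (A[requested ∨ moving U moving])).

Holds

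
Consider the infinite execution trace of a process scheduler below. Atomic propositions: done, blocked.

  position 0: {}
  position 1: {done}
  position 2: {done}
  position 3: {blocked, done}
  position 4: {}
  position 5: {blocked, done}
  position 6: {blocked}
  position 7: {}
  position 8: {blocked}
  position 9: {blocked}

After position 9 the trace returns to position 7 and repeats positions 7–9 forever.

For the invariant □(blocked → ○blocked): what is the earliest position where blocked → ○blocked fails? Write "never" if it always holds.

Check blocked → ○blocked at each position in order: 0 ✓, 1 ✓, 2 ✓.
At position 3 the labels are {blocked, done} and the next position 4 has {}, so blocked → ○blocked is false there. This is the first violation.

3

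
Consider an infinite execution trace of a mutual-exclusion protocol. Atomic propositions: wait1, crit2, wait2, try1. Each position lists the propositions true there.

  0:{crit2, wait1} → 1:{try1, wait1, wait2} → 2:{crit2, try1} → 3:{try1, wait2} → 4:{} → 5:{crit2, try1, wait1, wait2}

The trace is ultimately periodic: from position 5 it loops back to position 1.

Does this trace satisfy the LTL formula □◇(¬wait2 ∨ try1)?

◇(¬wait2 ∨ try1) holds at every position 0..5, and those are all positions ever visited, so □◇(¬wait2 ∨ try1) holds.

Satisfied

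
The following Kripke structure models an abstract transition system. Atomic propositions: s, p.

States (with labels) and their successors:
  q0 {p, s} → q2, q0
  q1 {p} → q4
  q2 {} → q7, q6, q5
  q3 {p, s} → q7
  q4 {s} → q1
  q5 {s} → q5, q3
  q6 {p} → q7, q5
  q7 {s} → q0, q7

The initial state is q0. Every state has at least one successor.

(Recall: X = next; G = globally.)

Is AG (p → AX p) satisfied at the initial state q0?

States satisfying p → AX p: {q2, q4, q5, q7}.
States satisfying AG (p → AX p): ∅.
q0 is reachable from q0 and violates p → AX p, so AG fails at q0.
q0 ∉ Sat(AG (p → AX p)).

Does not hold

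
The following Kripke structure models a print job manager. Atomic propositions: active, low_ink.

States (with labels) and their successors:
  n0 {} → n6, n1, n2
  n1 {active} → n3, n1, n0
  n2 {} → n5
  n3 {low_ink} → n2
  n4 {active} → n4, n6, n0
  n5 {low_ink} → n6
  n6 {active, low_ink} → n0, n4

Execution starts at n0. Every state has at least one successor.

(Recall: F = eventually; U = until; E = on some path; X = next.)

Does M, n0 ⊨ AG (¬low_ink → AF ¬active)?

Does not hold

States satisfying ¬low_ink → AF ¬active: {n0, n2, n3, n5, n6}.
States satisfying AG (¬low_ink → AF ¬active): ∅.
n1 is reachable from n0 and violates ¬low_ink → AF ¬active, so AG fails at n0.
n0 ∉ Sat(AG (¬low_ink → AF ¬active)).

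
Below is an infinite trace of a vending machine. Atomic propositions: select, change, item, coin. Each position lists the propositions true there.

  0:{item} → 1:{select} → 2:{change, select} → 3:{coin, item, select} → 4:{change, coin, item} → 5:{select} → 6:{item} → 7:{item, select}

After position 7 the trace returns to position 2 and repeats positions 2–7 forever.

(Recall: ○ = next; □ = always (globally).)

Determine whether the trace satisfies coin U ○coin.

Walking from position 0: at position 0, ○coin has not yet held and coin fails, so coin U ○coin is false.

Violated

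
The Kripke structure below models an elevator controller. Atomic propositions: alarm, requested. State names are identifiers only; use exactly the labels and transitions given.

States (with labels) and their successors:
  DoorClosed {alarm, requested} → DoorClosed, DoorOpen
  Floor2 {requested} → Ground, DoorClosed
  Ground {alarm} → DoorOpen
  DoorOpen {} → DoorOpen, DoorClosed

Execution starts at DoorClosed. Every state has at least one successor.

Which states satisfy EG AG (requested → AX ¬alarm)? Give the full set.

States satisfying AG (requested → AX ¬alarm): ∅.
States satisfying EG AG (requested → AX ¬alarm): ∅.

none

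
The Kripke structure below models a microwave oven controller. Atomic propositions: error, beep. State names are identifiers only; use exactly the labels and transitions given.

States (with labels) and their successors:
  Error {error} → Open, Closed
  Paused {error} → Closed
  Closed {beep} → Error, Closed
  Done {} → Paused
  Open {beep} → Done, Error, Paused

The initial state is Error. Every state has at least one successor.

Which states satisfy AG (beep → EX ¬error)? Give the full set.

States satisfying beep → EX ¬error: {Error, Paused, Closed, Done, Open}.
States satisfying AG (beep → EX ¬error): {Error, Paused, Closed, Done, Open}.

{Error, Paused, Closed, Done, Open}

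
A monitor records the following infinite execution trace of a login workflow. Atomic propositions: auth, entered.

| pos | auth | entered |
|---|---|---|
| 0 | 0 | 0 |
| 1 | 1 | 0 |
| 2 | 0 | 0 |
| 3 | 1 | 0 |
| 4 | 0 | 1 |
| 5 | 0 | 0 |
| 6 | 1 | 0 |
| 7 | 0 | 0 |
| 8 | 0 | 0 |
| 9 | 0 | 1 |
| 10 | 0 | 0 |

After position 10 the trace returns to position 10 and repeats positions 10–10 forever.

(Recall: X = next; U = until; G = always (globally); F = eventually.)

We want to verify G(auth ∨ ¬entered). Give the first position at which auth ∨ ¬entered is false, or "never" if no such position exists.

Check auth ∨ ¬entered at each position in order: 0 ✓, 1 ✓, 2 ✓, 3 ✓.
At position 4 the labels are {entered}, so auth ∨ ¬entered is false there. This is the first violation.

4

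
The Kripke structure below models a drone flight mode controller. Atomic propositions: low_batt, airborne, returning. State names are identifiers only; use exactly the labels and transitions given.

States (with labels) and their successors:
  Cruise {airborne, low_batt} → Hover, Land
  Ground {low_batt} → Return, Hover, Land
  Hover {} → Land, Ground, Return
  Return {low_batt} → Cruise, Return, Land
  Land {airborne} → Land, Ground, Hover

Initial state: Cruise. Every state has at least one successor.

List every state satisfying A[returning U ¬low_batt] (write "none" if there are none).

States satisfying returning: ∅.
States satisfying ¬low_batt: {Hover, Land}.
States satisfying A[returning U ¬low_batt]: {Hover, Land}.

{Hover, Land}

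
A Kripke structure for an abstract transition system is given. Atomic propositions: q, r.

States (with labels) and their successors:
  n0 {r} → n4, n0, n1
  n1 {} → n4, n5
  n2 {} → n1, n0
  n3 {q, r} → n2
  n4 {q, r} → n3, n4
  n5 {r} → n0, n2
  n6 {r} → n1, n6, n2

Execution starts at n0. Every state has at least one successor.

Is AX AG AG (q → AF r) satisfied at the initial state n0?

States satisfying AG AG (q → AF r): {n0, n1, n2, n3, n4, n5, n6}.
States satisfying AX AG AG (q → AF r): {n0, n1, n2, n3, n4, n5, n6}.
n0 ∈ Sat(AX AG AG (q → AF r)).

Holds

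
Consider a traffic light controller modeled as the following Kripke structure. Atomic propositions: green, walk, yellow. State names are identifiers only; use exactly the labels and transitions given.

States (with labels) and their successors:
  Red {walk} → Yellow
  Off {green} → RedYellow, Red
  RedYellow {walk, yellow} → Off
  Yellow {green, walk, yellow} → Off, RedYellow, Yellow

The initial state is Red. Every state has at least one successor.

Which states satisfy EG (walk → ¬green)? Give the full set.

{Off, RedYellow}

States satisfying walk → ¬green: {Red, Off, RedYellow}.
States satisfying EG (walk → ¬green): {Off, RedYellow}.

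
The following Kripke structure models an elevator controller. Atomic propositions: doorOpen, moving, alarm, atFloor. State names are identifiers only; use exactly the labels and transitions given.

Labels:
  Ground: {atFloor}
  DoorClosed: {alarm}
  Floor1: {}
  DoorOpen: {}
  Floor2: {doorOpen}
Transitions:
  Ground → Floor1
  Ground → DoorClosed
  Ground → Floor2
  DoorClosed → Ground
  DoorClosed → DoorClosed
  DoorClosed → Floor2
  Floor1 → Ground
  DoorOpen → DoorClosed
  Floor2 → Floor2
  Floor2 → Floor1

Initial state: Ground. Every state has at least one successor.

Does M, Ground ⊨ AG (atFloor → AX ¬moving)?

States satisfying atFloor → AX ¬moving: {Ground, DoorClosed, Floor1, DoorOpen, Floor2}.
States satisfying AG (atFloor → AX ¬moving): {Ground, DoorClosed, Floor1, DoorOpen, Floor2}.
Every state reachable from Ground satisfies atFloor → AX ¬moving.
Ground ∈ Sat(AG (atFloor → AX ¬moving)).

Holds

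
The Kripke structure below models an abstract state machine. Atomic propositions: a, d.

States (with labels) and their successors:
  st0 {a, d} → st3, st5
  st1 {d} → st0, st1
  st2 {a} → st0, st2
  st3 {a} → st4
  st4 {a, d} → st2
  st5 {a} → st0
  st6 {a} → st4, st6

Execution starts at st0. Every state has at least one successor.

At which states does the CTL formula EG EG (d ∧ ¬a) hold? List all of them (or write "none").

States satisfying EG (d ∧ ¬a): {st1}.
States satisfying EG EG (d ∧ ¬a): {st1}.

{st1}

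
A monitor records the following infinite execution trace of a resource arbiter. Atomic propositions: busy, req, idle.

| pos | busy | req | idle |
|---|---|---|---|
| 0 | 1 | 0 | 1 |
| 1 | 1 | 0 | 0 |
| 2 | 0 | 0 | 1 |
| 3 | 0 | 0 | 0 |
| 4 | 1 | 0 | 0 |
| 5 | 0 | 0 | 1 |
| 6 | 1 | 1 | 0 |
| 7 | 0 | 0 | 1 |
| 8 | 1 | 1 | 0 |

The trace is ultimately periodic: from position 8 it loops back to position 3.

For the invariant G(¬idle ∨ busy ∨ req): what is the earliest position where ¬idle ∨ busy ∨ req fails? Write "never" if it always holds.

Check ¬idle ∨ busy ∨ req at each position in order: 0 ✓, 1 ✓.
At position 2 the labels are {idle}, so ¬idle ∨ busy ∨ req is false there. This is the first violation.

2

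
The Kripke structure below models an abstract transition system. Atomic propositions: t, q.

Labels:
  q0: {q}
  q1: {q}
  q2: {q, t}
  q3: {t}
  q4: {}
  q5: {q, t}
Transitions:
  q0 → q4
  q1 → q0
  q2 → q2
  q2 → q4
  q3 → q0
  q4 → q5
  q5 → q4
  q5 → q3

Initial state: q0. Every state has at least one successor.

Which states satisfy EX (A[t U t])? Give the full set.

{q2, q4, q5}

States satisfying A[t U t]: {q2, q3, q5}.
States satisfying EX (A[t U t]): {q2, q4, q5}.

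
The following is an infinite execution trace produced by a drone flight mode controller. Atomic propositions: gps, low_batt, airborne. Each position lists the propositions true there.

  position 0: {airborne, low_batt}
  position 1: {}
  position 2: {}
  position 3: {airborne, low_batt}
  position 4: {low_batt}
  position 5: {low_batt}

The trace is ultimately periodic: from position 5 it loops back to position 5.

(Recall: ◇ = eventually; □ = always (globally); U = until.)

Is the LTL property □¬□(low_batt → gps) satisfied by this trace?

Holds

¬□(low_batt → gps) holds at every position 0..5, and those are all positions ever visited, so □¬□(low_batt → gps) holds.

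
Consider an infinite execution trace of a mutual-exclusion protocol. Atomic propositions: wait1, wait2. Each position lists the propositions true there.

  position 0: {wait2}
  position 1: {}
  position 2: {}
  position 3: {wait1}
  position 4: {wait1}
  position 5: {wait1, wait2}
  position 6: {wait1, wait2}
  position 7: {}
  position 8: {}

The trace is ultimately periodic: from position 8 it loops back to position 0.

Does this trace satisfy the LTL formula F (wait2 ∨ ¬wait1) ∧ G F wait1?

Holds

wait2 ∨ ¬wait1 holds at position 0, which is reachable from 0, so F (wait2 ∨ ¬wait1) holds.
F wait1 holds at every position 0..8, and those are all positions ever visited, so G F wait1 holds.
At position 0: F (wait2 ∨ ¬wait1) is true; G F wait1 is true; so F (wait2 ∨ ¬wait1) ∧ G F wait1 is true.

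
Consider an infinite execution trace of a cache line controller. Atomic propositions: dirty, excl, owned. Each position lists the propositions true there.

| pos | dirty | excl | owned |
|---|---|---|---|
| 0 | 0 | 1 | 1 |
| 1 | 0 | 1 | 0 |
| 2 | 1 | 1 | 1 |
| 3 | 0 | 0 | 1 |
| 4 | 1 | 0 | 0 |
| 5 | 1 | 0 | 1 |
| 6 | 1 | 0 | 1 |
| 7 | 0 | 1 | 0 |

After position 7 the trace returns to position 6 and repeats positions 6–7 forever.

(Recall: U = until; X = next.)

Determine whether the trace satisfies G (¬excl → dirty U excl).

¬excl → dirty U excl must hold at every position from 0 onward. It fails at position 3, so G (¬excl → dirty U excl) is false.
Positions where ¬excl holds: 3, 4, 5, 6.
Check dirty U excl at each: 3→fails, 4→ok, 5→ok, 6→ok.

No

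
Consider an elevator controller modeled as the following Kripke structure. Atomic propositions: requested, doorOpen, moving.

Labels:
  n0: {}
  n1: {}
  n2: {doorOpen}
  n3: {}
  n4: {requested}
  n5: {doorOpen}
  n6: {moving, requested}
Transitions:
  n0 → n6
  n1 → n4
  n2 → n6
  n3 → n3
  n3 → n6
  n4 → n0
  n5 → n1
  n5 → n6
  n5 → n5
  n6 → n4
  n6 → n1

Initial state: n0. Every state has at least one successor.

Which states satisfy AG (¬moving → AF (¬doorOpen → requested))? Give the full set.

States satisfying ¬moving → AF (¬doorOpen → requested): {n0, n1, n2, n4, n5, n6}.
States satisfying AG (¬moving → AF (¬doorOpen → requested)): {n0, n1, n2, n4, n5, n6}.

{n0, n1, n2, n4, n5, n6}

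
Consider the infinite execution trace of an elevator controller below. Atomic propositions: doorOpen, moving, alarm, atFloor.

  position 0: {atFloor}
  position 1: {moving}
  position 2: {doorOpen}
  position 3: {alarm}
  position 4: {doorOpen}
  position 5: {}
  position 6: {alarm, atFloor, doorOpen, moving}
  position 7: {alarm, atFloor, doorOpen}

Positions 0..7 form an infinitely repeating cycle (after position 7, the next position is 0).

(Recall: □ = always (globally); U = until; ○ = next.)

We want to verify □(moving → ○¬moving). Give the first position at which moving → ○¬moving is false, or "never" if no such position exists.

moving → ○¬moving holds at every position 0..7, and those are all the positions the trace ever visits, so the invariant □(moving → ○¬moving) is never violated.

never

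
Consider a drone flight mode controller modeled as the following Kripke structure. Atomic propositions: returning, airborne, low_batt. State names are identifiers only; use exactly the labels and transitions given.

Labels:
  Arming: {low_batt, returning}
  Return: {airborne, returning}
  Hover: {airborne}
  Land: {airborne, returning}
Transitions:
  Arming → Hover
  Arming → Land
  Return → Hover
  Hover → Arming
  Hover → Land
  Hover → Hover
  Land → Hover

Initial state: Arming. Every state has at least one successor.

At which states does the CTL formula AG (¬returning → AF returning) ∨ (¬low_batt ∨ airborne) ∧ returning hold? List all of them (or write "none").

{Return, Land}

States satisfying ¬returning → AF returning: {Arming, Return, Land}.
States satisfying AG (¬returning → AF returning): ∅.
States satisfying ¬low_batt: {Return, Hover, Land}.
States satisfying ¬low_batt ∨ airborne: {Return, Hover, Land}.
States satisfying (¬low_batt ∨ airborne) ∧ returning: {Return, Land}.
States satisfying AG (¬returning → AF returning) ∨ (¬low_batt ∨ airborne) ∧ returning: {Return, Land}.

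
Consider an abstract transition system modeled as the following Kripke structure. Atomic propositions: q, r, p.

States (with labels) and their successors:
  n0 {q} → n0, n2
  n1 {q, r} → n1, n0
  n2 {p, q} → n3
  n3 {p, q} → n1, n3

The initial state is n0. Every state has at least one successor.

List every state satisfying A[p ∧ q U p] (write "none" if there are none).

States satisfying p ∧ q: {n2, n3}.
States satisfying p: {n2, n3}.
States satisfying A[p ∧ q U p]: {n2, n3}.

{n2, n3}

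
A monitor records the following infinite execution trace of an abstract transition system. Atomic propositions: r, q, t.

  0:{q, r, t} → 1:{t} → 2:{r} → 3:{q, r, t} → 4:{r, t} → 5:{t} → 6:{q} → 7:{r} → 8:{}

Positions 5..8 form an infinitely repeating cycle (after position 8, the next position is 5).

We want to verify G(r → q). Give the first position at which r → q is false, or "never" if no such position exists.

Check r → q at each position in order: 0 ✓, 1 ✓.
At position 2 the labels are {r}, so r → q is false there. This is the first violation.

2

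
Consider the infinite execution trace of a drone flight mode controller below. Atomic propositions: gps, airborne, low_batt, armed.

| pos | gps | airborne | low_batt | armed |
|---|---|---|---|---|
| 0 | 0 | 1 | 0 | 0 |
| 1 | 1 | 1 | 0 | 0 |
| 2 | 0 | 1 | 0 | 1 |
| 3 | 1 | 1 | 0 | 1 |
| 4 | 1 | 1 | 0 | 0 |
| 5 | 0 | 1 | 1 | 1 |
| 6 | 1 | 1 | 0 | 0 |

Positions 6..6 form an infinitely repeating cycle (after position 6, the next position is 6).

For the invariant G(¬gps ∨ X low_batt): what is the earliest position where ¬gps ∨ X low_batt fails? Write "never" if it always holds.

Check ¬gps ∨ X low_batt at each position in order: 0 ✓.
At position 1 the labels are {airborne, gps} and the next position 2 has {airborne, armed}, so ¬gps ∨ X low_batt is false there. This is the first violation.

1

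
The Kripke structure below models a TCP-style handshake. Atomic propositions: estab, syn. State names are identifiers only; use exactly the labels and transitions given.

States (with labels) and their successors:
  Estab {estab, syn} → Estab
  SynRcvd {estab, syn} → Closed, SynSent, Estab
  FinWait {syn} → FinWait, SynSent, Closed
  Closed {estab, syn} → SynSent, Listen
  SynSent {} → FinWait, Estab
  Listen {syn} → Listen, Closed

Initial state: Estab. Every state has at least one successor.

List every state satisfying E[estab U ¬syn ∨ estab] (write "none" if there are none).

States satisfying estab: {Estab, SynRcvd, Closed}.
States satisfying ¬syn ∨ estab: {Estab, SynRcvd, Closed, SynSent}.
States satisfying E[estab U ¬syn ∨ estab]: {Estab, SynRcvd, Closed, SynSent}.

{Estab, SynRcvd, Closed, SynSent}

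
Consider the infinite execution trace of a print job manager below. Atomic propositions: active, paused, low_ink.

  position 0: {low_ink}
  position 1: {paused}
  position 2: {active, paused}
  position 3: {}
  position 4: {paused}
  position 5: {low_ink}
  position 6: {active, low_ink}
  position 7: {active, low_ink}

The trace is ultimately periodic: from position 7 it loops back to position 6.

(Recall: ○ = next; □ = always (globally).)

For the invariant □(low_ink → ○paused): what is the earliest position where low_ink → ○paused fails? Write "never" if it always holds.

5

Check low_ink → ○paused at each position in order: 0 ✓, 1 ✓, 2 ✓, 3 ✓, 4 ✓.
At position 5 the labels are {low_ink} and the next position 6 has {active, low_ink}, so low_ink → ○paused is false there. This is the first violation.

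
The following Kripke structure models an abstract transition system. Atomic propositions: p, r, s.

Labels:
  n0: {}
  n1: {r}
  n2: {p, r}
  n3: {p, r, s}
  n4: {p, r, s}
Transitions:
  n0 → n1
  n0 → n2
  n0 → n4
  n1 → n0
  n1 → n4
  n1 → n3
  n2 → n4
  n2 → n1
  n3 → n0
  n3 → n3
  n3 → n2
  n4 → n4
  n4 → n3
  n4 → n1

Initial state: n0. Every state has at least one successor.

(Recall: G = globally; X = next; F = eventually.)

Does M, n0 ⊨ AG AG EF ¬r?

Satisfied

States satisfying AG EF ¬r: {n0, n1, n2, n3, n4}.
States satisfying AG AG EF ¬r: {n0, n1, n2, n3, n4}.
Every state reachable from n0 satisfies AG EF ¬r.
n0 ∈ Sat(AG AG EF ¬r).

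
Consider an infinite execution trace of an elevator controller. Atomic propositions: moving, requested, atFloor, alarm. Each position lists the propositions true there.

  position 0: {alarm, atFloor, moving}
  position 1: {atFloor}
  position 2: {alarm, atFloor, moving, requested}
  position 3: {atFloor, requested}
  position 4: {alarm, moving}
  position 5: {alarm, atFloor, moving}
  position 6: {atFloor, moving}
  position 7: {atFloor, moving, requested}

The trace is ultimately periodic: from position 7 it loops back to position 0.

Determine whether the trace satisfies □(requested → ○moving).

requested → ○moving must hold at every position from 0 onward. It fails at position 2, so □(requested → ○moving) is false.
Positions where requested holds: 2, 3, 7.
Check ○moving at each: 2→fails, 3→ok, 7→ok.

Violated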